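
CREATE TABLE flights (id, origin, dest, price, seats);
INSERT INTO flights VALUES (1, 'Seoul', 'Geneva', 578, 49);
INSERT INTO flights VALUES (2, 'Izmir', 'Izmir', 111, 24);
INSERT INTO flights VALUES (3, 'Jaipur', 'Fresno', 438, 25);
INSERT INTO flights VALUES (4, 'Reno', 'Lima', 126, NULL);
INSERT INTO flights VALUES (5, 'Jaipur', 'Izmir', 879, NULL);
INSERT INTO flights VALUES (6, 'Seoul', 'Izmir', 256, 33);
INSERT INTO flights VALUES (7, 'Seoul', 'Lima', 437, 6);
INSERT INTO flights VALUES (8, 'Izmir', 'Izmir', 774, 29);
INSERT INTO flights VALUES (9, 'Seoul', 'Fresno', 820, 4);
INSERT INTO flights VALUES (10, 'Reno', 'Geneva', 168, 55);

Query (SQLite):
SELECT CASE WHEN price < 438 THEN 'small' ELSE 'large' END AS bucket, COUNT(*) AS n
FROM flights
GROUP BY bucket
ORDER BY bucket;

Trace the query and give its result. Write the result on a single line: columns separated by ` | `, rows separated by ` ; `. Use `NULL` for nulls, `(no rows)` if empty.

large | 5 ; small | 5

Bucket rows by price < 438 → 'small' else 'large'; count each bucket.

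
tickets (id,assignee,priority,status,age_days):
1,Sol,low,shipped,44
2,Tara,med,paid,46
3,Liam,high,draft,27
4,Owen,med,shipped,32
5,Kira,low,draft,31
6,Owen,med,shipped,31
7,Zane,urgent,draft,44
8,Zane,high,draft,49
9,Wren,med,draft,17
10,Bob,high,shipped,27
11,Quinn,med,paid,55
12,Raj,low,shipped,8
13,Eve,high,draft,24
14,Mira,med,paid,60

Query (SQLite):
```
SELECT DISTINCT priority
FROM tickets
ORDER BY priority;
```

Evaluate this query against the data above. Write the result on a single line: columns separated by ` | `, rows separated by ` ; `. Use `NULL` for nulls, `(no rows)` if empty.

Collect distinct priority values from tickets.

high ; low ; med ; urgent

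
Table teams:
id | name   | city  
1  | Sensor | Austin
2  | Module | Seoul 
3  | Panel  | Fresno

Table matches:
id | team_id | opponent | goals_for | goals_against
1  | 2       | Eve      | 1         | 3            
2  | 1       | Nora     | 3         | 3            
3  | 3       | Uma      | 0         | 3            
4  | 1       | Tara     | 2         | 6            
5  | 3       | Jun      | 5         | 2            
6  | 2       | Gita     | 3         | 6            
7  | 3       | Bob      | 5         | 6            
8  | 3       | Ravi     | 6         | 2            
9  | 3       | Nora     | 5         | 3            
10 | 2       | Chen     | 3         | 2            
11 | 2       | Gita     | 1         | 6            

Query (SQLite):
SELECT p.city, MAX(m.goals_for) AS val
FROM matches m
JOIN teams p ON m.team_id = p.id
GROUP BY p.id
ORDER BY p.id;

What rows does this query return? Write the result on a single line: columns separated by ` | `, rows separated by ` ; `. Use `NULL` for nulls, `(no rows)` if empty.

Join each matches row to its teams via team_id.
Group joined rows by teams.id; compute MAX(m.goals_for) per group.
  1: ids {2, 4} → MAX(m.goals_for)=3
  2: ids {1, 6, 10, 11} → MAX(m.goals_for)=3
  3: ids {3, 5, 7, 8, 9} → MAX(m.goals_for)=6

Austin | 3 ; Seoul | 3 ; Fresno | 6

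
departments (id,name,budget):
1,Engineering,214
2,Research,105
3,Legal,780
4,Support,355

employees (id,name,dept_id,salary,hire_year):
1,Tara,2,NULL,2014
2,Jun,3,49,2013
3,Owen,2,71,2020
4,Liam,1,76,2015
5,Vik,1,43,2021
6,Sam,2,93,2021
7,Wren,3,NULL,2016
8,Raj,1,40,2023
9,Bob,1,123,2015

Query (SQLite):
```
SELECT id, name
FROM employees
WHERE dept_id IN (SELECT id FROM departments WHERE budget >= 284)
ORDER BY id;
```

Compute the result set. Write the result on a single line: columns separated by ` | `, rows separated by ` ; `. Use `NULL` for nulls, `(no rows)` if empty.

2 | Jun ; 7 | Wren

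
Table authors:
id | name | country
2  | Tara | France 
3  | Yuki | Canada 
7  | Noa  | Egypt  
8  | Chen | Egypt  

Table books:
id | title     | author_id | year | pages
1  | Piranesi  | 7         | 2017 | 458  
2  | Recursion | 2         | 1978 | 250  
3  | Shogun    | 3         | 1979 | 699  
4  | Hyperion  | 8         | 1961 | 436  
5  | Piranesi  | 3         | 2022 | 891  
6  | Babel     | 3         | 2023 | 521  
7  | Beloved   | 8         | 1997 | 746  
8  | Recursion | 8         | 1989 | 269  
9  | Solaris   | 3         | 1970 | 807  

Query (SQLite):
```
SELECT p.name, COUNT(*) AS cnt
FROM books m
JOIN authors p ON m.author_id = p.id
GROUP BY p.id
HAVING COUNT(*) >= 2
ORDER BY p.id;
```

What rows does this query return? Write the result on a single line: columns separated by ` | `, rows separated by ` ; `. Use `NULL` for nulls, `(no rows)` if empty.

Yuki | 4 ; Chen | 3

Join each books row to its authors via author_id.
Group joined rows by authors.id; compute COUNT(*) per group.
HAVING: keep groups with count ≥ 2.
  2: ids {2} → COUNT(*)=1
  3: ids {3, 5, 6, 9} → COUNT(*)=4
  7: ids {1} → COUNT(*)=1
  8: ids {4, 7, 8} → COUNT(*)=3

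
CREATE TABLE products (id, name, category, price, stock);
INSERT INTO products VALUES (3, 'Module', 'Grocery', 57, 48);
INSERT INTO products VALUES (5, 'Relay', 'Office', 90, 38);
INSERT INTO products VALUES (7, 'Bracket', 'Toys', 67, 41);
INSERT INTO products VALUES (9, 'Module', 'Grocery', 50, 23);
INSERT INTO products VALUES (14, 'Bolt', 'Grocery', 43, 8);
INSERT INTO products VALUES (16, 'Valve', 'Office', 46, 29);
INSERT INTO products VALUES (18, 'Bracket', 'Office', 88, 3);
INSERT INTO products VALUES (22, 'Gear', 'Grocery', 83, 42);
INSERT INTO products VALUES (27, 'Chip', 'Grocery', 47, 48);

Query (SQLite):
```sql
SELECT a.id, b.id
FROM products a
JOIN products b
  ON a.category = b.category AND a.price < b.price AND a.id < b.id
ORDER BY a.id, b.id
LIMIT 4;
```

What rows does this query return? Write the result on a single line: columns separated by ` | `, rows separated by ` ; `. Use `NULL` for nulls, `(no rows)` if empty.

Pairs (a,b) with same category, a.price < b.price, a.id < b.id.
category groups: Grocery:{3,9,14,22,27} Office:{5,16,18} Toys:{7}
Ordered by (a.id, b.id); first 4.

3 | 22 ; 9 | 22 ; 14 | 22 ; 14 | 27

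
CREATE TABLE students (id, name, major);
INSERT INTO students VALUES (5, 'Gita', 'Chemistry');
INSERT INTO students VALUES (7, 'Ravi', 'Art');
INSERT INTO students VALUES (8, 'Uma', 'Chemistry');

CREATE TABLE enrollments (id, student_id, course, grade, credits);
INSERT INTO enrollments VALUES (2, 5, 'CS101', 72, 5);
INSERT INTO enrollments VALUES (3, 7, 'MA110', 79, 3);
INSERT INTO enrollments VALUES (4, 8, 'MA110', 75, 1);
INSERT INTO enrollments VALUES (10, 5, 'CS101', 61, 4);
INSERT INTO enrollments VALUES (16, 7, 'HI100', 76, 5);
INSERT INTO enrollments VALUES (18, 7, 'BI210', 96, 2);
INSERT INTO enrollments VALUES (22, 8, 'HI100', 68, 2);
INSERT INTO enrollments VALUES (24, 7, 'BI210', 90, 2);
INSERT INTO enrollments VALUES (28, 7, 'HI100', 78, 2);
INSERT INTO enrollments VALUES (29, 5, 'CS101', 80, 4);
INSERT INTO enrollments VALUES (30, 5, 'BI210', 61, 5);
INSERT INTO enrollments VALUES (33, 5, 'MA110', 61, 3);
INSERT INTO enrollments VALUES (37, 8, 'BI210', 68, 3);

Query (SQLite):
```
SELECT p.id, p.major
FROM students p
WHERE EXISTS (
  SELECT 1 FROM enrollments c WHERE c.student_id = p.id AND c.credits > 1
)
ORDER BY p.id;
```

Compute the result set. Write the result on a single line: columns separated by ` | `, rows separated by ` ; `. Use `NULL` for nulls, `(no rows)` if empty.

For each students row, check whether any enrollments with matching student_id has credits > 1.
Keep rows where that is true.

5 | Chemistry ; 7 | Art ; 8 | Chemistry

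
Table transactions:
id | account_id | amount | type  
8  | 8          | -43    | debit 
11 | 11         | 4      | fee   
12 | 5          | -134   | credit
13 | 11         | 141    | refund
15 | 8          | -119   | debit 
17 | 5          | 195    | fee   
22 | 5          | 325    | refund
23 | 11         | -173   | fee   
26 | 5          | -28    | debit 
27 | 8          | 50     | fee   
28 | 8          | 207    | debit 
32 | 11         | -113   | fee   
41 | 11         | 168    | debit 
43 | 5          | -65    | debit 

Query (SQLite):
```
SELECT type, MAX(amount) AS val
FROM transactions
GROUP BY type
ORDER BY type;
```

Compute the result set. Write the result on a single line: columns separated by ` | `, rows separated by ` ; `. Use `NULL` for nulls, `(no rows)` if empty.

Partition transactions by type; compute MAX(amount) within each group.
  credit: ids {12} → MAX(amount)=-134
  debit: ids {8, 15, 26, 28, 41, 43} → MAX(amount)=207
  fee: ids {11, 17, 23, 27, 32} → MAX(amount)=195
  refund: ids {13, 22} → MAX(amount)=325

credit | -134 ; debit | 207 ; fee | 195 ; refund | 325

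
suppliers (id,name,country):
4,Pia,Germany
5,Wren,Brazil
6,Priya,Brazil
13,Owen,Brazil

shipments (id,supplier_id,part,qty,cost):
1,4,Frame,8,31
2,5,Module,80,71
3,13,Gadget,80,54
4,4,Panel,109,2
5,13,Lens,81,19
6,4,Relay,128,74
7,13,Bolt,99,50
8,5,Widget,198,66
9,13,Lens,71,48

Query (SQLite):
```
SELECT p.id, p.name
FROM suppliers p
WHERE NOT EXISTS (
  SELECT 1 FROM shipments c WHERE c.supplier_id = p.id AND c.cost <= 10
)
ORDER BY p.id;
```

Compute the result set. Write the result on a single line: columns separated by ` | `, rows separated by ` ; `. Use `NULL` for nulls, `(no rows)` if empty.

For each suppliers row, check whether any shipments with matching supplier_id has cost <= 10.
Keep rows where that is false.

5 | Wren ; 6 | Priya ; 13 | Owen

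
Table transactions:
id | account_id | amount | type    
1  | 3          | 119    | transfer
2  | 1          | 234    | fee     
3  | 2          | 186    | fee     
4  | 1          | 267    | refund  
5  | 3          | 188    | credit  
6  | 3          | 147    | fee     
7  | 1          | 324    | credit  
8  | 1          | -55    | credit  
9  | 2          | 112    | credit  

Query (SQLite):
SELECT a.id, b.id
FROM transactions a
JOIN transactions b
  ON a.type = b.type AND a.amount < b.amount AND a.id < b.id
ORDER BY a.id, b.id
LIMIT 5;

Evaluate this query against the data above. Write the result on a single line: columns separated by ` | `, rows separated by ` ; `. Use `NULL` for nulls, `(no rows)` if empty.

5 | 7 ; 8 | 9

Pairs (a,b) with same type, a.amount < b.amount, a.id < b.id.
type groups: credit:{5,7,8,9} fee:{2,3,6} refund:{4} transfer:{1}
Ordered by (a.id, b.id); first 5.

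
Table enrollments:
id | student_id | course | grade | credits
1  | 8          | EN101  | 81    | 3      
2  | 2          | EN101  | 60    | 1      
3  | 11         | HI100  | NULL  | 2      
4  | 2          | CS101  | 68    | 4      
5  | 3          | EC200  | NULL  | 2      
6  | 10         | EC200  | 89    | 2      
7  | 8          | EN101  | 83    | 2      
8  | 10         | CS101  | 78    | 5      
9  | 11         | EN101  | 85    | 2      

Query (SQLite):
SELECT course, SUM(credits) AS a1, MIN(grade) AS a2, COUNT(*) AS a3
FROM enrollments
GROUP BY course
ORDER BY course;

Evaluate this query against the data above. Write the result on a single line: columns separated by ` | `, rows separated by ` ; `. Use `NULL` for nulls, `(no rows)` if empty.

Group enrollments by course.
Per group compute: SUM(credits), MIN(grade), COUNT(*).
  CS101: ids {4, 8} → SUM(credits)=9, MIN(grade)=68, COUNT(*)=2
  EC200: ids {5, 6} → SUM(credits)=4, MIN(grade)=89, COUNT(*)=2
  EN101: ids {1, 2, 7, 9} → SUM(credits)=8, MIN(grade)=60, COUNT(*)=4
  HI100: ids {3} → SUM(credits)=2, MIN(grade)=NULL, COUNT(*)=1

CS101 | 9 | 68 | 2 ; EC200 | 4 | 89 | 2 ; EN101 | 8 | 60 | 4 ; HI100 | 2 | NULL | 1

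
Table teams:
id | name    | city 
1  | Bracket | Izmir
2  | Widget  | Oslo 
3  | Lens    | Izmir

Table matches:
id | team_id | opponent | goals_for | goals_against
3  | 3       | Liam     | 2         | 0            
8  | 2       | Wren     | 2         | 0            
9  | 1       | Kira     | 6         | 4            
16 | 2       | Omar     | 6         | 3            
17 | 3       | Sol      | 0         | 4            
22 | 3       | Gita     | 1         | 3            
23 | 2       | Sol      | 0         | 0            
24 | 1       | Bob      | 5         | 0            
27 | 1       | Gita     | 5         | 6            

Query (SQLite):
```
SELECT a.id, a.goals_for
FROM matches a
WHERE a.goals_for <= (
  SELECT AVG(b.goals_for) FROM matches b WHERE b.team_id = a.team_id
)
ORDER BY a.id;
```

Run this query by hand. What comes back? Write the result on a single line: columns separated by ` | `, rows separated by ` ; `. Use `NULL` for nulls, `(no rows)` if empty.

For each matches row a, compute AVG(goals_for) over rows sharing a.team_id.
Keep row a if a.goals_for <= that per-group AVG.
  team_id=1: AVG(goals_for) = 5.333333
  team_id=2: AVG(goals_for) = 2.666667
  team_id=3: AVG(goals_for) = 1.0

8 | 2 ; 17 | 0 ; 22 | 1 ; 23 | 0 ; 24 | 5 ; 27 | 5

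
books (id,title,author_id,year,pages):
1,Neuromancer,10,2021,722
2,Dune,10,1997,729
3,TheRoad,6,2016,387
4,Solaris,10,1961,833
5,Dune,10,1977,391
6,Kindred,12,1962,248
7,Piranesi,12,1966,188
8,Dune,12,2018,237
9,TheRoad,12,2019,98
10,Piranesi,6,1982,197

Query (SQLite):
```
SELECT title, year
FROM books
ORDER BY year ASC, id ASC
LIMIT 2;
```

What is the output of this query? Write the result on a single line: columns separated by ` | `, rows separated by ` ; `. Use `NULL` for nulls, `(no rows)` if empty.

Solaris | 1961 ; Kindred | 1962

Sort by year asc, tiebreak id asc: (1961, id=4), (1962, id=6), (1966, id=7), (1977, id=5), (1982, id=10) …. Take first 2.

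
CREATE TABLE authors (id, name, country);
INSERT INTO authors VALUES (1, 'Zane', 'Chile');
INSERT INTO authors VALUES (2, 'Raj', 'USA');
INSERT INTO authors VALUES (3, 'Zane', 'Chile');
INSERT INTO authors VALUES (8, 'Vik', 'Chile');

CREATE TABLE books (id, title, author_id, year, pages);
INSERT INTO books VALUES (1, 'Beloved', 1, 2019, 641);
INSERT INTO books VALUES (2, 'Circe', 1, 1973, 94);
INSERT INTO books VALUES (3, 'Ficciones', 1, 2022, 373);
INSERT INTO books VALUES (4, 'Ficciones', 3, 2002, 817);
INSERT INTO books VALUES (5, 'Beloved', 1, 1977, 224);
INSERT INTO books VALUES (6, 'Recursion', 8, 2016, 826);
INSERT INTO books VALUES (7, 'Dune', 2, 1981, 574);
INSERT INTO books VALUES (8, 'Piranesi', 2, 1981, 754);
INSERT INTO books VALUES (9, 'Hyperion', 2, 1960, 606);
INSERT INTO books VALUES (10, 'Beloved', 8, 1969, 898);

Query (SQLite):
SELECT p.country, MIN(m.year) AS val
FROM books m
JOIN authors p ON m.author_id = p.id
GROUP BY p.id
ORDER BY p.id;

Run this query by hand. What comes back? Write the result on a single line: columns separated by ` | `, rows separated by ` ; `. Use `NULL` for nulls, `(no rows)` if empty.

Chile | 1973 ; USA | 1960 ; Chile | 2002 ; Chile | 1969

Join each books row to its authors via author_id.
Group joined rows by authors.id; compute MIN(m.year) per group.
  1: ids {1, 2, 3, 5} → MIN(m.year)=1973
  2: ids {7, 8, 9} → MIN(m.year)=1960
  3: ids {4} → MIN(m.year)=2002
  8: ids {6, 10} → MIN(m.year)=1969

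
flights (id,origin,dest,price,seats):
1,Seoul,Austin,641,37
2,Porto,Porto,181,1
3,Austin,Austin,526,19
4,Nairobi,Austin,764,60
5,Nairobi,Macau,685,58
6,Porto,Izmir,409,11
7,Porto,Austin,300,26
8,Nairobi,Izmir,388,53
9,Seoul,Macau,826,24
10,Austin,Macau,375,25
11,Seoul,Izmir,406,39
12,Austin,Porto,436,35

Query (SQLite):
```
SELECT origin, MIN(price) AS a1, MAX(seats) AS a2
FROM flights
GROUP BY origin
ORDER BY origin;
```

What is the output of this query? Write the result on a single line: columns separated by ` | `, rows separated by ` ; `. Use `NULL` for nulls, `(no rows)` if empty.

Austin | 375 | 35 ; Nairobi | 388 | 60 ; Porto | 181 | 26 ; Seoul | 406 | 39

Group flights by origin.
Per group compute: MIN(price), MAX(seats).
  Austin: ids {3, 10, 12} → MIN(price)=375, MAX(seats)=35
  Nairobi: ids {4, 5, 8} → MIN(price)=388, MAX(seats)=60
  Porto: ids {2, 6, 7} → MIN(price)=181, MAX(seats)=26
  Seoul: ids {1, 9, 11} → MIN(price)=406, MAX(seats)=39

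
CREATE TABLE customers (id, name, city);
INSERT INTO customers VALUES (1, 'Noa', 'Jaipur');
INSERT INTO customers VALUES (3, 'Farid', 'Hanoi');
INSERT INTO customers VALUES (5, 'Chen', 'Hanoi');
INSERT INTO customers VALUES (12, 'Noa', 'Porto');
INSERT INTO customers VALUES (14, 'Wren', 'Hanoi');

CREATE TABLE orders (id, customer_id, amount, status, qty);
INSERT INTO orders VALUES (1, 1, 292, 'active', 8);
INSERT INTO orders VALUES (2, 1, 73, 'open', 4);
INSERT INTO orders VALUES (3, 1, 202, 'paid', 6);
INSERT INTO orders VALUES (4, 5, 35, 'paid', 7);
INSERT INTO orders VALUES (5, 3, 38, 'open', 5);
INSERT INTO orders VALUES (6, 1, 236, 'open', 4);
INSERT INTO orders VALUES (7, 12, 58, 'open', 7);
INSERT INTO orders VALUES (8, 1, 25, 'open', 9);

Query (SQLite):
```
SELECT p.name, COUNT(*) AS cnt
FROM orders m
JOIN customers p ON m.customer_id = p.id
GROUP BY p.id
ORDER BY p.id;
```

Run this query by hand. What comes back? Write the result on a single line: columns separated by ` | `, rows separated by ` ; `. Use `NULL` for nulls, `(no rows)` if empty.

Join each orders row to its customers via customer_id.
Group joined rows by customers.id; compute COUNT(*) per group.
  1: ids {1, 2, 3, 6, 8} → COUNT(*)=5
  3: ids {5} → COUNT(*)=1
  5: ids {4} → COUNT(*)=1
  12: ids {7} → COUNT(*)=1

Noa | 5 ; Farid | 1 ; Chen | 1 ; Noa | 1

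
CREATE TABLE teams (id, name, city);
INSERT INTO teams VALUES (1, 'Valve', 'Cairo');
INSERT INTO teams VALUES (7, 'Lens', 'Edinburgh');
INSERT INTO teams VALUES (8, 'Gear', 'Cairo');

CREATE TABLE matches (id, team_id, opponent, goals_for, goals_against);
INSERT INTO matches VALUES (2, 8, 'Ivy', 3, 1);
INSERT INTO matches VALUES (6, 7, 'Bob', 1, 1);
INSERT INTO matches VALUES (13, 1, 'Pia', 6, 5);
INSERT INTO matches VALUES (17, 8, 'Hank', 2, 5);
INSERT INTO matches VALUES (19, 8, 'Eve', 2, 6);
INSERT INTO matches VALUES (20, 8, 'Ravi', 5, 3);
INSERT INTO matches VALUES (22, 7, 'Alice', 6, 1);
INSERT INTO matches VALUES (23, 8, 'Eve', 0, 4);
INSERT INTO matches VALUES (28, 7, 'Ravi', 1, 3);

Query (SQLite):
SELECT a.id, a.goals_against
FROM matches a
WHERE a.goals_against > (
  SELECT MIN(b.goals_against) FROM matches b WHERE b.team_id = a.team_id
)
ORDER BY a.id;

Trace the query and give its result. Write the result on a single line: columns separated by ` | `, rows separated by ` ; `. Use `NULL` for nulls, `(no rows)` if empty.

17 | 5 ; 19 | 6 ; 20 | 3 ; 23 | 4 ; 28 | 3

For each matches row a, compute MIN(goals_against) over rows sharing a.team_id.
Keep row a if a.goals_against > that per-group MIN.
  team_id=1: MIN(goals_against) = 5
  team_id=7: MIN(goals_against) = 1
  team_id=8: MIN(goals_against) = 1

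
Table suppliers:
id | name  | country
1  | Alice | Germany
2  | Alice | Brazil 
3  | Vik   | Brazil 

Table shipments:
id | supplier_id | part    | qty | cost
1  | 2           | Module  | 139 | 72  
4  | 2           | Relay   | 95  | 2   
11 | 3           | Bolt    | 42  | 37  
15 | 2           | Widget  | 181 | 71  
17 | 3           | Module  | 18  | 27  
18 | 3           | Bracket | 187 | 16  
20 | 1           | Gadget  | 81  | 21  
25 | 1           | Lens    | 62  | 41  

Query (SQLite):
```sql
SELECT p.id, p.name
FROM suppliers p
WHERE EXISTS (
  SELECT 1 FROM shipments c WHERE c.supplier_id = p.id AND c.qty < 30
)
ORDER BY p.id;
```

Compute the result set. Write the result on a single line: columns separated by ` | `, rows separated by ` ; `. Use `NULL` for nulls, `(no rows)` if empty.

For each suppliers row, check whether any shipments with matching supplier_id has qty < 30.
Keep rows where that is true.

3 | Vik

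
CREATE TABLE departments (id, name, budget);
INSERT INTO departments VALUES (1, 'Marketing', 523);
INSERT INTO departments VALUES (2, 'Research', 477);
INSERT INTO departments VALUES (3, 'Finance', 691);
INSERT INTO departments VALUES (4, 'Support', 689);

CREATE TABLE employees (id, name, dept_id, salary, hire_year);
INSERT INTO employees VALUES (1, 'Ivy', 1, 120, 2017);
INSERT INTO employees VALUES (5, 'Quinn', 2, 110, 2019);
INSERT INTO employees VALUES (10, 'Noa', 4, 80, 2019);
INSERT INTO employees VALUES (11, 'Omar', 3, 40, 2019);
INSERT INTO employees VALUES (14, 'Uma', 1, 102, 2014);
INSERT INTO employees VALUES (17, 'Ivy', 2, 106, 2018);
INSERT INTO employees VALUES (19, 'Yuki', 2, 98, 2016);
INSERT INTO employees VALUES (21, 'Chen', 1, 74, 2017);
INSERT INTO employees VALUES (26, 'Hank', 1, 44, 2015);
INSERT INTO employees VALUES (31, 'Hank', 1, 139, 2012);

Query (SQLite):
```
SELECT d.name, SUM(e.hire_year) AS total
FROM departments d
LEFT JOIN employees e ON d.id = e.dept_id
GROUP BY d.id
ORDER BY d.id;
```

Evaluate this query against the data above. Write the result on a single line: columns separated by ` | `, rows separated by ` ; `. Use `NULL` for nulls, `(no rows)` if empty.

Marketing | 10075 ; Research | 6053 ; Finance | 2019 ; Support | 2019

LEFT JOIN keeps every departments row; unmatched ones get NULL for employees columns.
Group by departments.id and compute SUM(e.hire_year). SUM over an all-NULL group is NULL.
  1: ids {1, 14, 21, 26, 31} → SUM(e.hire_year)=10075
  2: ids {5, 17, 19} → SUM(e.hire_year)=6053
  3: ids {11} → SUM(e.hire_year)=2019
  4: ids {10} → SUM(e.hire_year)=2019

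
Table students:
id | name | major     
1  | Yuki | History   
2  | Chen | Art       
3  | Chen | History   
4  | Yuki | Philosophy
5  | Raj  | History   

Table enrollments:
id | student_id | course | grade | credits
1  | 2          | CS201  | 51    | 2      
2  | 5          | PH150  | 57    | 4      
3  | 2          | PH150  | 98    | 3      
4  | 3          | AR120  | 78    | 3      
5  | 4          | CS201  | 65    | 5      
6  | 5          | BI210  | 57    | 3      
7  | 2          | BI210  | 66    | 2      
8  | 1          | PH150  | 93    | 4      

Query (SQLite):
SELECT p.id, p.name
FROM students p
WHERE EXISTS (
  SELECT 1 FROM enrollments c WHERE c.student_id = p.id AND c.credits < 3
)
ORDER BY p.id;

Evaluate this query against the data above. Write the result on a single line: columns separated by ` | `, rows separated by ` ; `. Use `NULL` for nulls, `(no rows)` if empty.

For each students row, check whether any enrollments with matching student_id has credits < 3.
Keep rows where that is true.

2 | Chen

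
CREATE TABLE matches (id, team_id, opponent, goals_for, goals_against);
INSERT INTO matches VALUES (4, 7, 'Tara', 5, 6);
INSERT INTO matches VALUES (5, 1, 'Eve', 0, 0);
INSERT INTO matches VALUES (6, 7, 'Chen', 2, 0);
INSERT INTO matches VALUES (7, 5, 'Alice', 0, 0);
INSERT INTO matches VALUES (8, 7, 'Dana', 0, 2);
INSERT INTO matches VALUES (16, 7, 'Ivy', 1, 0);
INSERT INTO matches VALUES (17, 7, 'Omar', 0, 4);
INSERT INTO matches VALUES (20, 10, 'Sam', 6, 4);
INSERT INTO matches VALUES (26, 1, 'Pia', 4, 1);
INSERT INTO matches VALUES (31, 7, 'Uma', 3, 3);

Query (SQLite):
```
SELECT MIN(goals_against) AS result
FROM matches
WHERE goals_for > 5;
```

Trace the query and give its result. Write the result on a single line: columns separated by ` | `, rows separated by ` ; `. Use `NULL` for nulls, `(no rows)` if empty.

4

Rows where goals_for > 5 → goals_against values: [4].
MIN of non-NULL values = 4.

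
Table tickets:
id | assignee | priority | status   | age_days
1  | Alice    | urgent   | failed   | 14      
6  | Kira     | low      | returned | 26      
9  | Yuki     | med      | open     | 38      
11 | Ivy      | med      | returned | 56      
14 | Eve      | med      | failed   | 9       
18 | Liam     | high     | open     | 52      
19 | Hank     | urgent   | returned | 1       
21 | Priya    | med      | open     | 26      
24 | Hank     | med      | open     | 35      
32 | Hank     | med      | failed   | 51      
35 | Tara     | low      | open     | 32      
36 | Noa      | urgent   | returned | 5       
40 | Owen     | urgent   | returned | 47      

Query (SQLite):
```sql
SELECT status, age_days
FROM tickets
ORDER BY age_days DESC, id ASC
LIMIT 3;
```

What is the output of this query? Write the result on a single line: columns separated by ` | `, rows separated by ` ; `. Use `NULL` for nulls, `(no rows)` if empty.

Sort by age_days desc, tiebreak id asc: (56, id=11), (52, id=18), (51, id=32), (47, id=40), (38, id=9), (35, id=24) …. Take first 3.

returned | 56 ; open | 52 ; failed | 51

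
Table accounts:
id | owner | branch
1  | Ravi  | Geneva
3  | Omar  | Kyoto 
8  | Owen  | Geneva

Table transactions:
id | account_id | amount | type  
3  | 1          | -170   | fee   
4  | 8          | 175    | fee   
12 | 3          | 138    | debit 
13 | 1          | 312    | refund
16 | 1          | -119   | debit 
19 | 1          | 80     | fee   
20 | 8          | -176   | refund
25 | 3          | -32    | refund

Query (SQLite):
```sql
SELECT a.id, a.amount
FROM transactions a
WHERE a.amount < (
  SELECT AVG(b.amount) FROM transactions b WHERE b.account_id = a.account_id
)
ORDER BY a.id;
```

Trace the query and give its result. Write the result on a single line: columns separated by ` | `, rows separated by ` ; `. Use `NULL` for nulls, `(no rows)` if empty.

3 | -170 ; 16 | -119 ; 20 | -176 ; 25 | -32

For each transactions row a, compute AVG(amount) over rows sharing a.account_id.
Keep row a if a.amount < that per-group AVG.
  account_id=1: AVG(amount) = 25.75
  account_id=3: AVG(amount) = 53.0
  account_id=8: AVG(amount) = -0.5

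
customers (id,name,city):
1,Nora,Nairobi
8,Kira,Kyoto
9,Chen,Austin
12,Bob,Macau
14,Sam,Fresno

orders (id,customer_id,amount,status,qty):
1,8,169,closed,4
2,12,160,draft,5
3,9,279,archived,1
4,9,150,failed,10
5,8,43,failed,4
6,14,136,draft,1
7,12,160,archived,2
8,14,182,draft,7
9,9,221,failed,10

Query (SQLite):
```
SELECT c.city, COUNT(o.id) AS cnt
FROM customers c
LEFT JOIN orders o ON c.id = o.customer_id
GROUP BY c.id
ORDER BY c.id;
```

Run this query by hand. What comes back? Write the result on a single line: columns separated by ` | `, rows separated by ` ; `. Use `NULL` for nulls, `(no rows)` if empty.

LEFT JOIN keeps every customers row; unmatched ones get NULL for orders columns.
Group by customers.id and compute COUNT(o.id). COUNT(col) of an all-NULL group is 0.
  1: ids {—} → COUNT(o.id)=0
  8: ids {1, 5} → COUNT(o.id)=2
  9: ids {3, 4, 9} → COUNT(o.id)=3
  12: ids {2, 7} → COUNT(o.id)=2
  14: ids {6, 8} → COUNT(o.id)=2

Nairobi | 0 ; Kyoto | 2 ; Austin | 3 ; Macau | 2 ; Fresno | 2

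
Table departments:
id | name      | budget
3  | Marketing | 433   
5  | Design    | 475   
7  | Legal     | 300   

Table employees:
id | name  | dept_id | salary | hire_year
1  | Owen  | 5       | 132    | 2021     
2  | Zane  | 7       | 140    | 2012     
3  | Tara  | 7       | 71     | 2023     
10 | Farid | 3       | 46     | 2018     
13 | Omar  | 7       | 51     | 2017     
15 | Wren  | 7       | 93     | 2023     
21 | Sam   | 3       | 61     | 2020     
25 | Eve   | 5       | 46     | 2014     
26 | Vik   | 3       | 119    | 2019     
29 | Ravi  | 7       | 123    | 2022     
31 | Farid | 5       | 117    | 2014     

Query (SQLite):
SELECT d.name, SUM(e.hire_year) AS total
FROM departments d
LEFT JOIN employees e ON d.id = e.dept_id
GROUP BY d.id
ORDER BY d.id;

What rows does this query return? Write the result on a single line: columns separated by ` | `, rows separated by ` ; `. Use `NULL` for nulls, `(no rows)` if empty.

LEFT JOIN keeps every departments row; unmatched ones get NULL for employees columns.
Group by departments.id and compute SUM(e.hire_year). SUM over an all-NULL group is NULL.
  3: ids {10, 21, 26} → SUM(e.hire_year)=6057
  5: ids {1, 25, 31} → SUM(e.hire_year)=6049
  7: ids {2, 3, 13, 15, 29} → SUM(e.hire_year)=10097

Marketing | 6057 ; Design | 6049 ; Legal | 10097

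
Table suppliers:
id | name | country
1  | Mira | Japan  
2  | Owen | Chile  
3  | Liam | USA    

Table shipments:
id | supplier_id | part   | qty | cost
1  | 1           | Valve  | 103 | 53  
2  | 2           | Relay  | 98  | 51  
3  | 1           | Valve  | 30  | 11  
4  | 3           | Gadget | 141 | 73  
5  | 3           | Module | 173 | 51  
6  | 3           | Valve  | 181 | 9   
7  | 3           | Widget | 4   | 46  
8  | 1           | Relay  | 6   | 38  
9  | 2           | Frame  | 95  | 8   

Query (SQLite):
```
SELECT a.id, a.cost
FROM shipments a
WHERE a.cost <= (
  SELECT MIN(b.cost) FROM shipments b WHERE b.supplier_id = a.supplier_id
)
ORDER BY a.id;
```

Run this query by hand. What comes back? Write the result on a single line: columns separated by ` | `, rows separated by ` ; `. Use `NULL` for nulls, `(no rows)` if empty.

3 | 11 ; 6 | 9 ; 9 | 8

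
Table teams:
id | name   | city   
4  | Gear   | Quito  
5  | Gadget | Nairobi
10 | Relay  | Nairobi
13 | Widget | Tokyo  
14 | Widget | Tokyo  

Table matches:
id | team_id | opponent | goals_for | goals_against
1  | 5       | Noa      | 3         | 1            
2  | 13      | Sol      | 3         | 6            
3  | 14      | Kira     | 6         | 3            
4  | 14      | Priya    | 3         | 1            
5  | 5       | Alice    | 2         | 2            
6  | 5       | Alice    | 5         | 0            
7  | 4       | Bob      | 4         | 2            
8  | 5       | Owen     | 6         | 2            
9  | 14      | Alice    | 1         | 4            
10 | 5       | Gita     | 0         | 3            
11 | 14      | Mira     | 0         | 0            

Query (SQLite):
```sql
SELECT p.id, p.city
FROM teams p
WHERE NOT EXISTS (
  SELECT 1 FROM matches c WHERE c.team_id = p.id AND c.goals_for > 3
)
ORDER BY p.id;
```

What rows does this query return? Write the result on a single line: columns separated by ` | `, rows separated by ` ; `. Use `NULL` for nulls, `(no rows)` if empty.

10 | Nairobi ; 13 | Tokyo

For each teams row, check whether any matches with matching team_id has goals_for > 3.
Keep rows where that is false.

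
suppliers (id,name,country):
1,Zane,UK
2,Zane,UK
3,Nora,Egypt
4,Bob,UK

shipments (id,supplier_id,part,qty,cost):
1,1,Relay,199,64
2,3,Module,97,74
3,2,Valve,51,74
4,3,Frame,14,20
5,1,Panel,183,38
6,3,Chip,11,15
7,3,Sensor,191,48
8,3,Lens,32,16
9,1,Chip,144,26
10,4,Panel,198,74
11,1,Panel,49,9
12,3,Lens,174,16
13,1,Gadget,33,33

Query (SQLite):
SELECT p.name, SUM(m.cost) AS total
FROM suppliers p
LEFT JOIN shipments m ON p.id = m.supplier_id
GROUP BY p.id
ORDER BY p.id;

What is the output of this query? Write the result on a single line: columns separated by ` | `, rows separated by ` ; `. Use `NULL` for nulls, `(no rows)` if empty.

Zane | 170 ; Zane | 74 ; Nora | 189 ; Bob | 74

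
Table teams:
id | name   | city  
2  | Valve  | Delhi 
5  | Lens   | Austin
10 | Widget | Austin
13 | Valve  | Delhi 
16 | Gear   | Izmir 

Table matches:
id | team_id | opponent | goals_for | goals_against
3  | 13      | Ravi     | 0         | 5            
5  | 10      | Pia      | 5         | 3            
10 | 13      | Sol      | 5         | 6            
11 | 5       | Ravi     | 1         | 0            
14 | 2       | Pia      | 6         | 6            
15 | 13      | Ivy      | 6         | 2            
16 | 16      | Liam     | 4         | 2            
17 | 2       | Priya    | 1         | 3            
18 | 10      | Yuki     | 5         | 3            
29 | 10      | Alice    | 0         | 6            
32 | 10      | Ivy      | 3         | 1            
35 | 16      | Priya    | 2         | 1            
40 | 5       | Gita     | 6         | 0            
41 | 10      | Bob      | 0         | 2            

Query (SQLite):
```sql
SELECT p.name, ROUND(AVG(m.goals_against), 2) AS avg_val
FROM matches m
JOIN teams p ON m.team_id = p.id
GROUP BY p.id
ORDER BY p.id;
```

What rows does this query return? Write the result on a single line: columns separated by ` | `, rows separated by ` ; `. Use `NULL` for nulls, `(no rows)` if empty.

Join each matches row to its teams via team_id.
Group joined rows by teams.id; compute ROUND(AVG(m.goals_against), 2) per group.
  2: ids {14, 17} → ROUND(AVG(m.goals_against), 2)=4.5
  5: ids {11, 40} → ROUND(AVG(m.goals_against), 2)=0
  10: ids {5, 18, 29, 32, 41} → ROUND(AVG(m.goals_against), 2)=3
  13: ids {3, 10, 15} → ROUND(AVG(m.goals_against), 2)=4.33
  16: ids {16, 35} → ROUND(AVG(m.goals_against), 2)=1.5

Valve | 4.5 ; Lens | 0 ; Widget | 3 ; Valve | 4.33 ; Gear | 1.5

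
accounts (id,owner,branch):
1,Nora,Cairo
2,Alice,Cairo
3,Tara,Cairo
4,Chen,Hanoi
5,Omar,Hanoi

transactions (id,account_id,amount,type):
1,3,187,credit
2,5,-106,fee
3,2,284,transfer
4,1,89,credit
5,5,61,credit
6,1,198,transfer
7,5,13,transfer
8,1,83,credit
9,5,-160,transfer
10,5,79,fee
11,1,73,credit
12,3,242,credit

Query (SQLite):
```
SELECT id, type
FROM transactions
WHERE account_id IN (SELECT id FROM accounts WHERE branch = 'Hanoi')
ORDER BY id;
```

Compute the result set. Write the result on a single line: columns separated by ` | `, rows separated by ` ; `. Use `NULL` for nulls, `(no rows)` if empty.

2 | fee ; 5 | credit ; 7 | transfer ; 9 | transfer ; 10 | fee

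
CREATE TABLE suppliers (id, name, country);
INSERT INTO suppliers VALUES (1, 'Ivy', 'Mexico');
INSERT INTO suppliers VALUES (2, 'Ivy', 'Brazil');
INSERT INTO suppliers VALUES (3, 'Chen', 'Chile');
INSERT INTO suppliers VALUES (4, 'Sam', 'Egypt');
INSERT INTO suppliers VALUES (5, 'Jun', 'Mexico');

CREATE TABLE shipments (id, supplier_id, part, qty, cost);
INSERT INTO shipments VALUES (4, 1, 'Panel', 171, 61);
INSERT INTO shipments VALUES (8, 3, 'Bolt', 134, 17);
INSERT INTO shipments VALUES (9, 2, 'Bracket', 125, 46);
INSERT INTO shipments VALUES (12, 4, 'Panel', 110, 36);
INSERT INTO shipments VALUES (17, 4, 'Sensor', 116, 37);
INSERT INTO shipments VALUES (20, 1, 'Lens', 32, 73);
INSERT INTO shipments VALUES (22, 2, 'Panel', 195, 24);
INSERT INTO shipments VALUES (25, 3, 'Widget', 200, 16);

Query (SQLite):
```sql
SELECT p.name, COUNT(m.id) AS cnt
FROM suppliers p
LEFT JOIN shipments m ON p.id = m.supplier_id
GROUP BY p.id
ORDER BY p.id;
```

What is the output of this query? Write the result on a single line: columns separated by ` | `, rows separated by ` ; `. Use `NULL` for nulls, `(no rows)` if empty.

LEFT JOIN keeps every suppliers row; unmatched ones get NULL for shipments columns.
Group by suppliers.id and compute COUNT(m.id). COUNT(col) of an all-NULL group is 0.
  1: ids {4, 20} → COUNT(m.id)=2
  2: ids {9, 22} → COUNT(m.id)=2
  3: ids {8, 25} → COUNT(m.id)=2
  4: ids {12, 17} → COUNT(m.id)=2
  5: ids {—} → COUNT(m.id)=0

Ivy | 2 ; Ivy | 2 ; Chen | 2 ; Sam | 2 ; Jun | 0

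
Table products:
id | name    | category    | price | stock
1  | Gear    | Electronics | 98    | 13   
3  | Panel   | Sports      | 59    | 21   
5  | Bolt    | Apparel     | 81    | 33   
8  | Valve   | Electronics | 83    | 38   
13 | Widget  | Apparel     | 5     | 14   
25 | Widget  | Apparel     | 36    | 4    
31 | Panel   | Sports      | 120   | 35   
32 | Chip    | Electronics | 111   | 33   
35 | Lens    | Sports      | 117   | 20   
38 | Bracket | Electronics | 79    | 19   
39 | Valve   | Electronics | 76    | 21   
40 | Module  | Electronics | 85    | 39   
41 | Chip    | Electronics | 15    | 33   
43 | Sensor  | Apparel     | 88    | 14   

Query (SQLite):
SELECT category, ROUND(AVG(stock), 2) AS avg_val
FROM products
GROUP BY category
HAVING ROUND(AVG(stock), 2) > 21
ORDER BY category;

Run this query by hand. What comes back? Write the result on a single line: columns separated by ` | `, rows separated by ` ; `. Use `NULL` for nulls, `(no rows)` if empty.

Electronics | 28 ; Sports | 25.33

Partition products by category; compute ROUND(AVG(stock), 2) within each group.
HAVING: keep groups where ROUND(AVG(stock), 2) > 21.
  Apparel: ids {5, 13, 25, 43} → ROUND(AVG(stock), 2)=16.25
  Electronics: ids {1, 8, 32, 38, 39, 40, 41} → ROUND(AVG(stock), 2)=28
  Sports: ids {3, 31, 35} → ROUND(AVG(stock), 2)=25.33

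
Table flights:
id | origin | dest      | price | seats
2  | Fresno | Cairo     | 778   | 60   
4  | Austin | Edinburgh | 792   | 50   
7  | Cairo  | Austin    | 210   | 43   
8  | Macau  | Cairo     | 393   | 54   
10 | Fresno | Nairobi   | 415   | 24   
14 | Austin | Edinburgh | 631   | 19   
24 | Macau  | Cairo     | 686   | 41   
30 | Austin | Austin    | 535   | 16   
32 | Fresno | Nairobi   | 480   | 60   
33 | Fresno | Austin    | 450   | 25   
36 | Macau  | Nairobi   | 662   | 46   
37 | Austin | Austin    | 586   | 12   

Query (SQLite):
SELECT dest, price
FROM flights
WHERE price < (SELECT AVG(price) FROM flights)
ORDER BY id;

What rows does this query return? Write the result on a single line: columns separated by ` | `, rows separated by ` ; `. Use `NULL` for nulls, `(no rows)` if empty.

Scalar subquery: AVG(price) over all flights rows = 551.5.
Keep rows where price < that value.

Austin | 210 ; Cairo | 393 ; Nairobi | 415 ; Austin | 535 ; Nairobi | 480 ; Austin | 450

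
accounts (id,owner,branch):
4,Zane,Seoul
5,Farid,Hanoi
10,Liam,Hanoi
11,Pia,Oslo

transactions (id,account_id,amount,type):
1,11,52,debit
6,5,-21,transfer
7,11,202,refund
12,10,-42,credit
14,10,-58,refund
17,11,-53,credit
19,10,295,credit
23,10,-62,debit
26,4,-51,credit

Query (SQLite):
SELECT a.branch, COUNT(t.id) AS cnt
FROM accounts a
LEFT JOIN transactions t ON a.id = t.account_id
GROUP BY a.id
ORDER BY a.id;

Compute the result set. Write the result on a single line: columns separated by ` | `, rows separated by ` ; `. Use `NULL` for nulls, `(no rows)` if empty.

LEFT JOIN keeps every accounts row; unmatched ones get NULL for transactions columns.
Group by accounts.id and compute COUNT(t.id). COUNT(col) of an all-NULL group is 0.
  4: ids {26} → COUNT(t.id)=1
  5: ids {6} → COUNT(t.id)=1
  10: ids {12, 14, 19, 23} → COUNT(t.id)=4
  11: ids {1, 7, 17} → COUNT(t.id)=3

Seoul | 1 ; Hanoi | 1 ; Hanoi | 4 ; Oslo | 3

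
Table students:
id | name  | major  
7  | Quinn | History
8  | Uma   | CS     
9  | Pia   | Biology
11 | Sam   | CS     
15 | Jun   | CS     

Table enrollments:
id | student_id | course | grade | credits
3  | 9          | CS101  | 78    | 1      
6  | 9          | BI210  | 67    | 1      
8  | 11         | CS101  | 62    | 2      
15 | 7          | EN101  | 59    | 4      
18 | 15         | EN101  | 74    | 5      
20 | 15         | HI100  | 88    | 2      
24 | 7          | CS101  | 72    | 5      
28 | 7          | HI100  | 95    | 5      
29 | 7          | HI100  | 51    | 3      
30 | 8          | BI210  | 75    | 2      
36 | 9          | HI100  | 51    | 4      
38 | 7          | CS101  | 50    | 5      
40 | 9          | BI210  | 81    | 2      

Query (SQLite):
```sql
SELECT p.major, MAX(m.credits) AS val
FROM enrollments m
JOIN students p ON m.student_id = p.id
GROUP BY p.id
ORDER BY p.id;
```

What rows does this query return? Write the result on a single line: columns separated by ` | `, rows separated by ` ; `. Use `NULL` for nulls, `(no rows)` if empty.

Join each enrollments row to its students via student_id.
Group joined rows by students.id; compute MAX(m.credits) per group.
  7: ids {15, 24, 28, 29, 38} → MAX(m.credits)=5
  8: ids {30} → MAX(m.credits)=2
  9: ids {3, 6, 36, 40} → MAX(m.credits)=4
  11: ids {8} → MAX(m.credits)=2
  15: ids {18, 20} → MAX(m.credits)=5

History | 5 ; CS | 2 ; Biology | 4 ; CS | 2 ; CS | 5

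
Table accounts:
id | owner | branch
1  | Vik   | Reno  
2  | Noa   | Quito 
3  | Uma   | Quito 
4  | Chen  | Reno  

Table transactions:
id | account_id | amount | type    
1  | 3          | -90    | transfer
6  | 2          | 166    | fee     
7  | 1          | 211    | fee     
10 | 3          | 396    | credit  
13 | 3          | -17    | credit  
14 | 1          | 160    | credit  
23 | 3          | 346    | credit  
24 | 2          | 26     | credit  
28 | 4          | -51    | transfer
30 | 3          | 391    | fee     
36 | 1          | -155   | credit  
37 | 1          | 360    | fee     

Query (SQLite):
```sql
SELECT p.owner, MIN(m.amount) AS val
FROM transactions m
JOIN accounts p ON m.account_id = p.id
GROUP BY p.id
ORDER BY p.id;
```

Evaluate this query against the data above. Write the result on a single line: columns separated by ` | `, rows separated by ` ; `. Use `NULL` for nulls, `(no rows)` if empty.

Join each transactions row to its accounts via account_id.
Group joined rows by accounts.id; compute MIN(m.amount) per group.
  1: ids {7, 14, 36, 37} → MIN(m.amount)=-155
  2: ids {6, 24} → MIN(m.amount)=26
  3: ids {1, 10, 13, 23, 30} → MIN(m.amount)=-90
  4: ids {28} → MIN(m.amount)=-51

Vik | -155 ; Noa | 26 ; Uma | -90 ; Chen | -51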